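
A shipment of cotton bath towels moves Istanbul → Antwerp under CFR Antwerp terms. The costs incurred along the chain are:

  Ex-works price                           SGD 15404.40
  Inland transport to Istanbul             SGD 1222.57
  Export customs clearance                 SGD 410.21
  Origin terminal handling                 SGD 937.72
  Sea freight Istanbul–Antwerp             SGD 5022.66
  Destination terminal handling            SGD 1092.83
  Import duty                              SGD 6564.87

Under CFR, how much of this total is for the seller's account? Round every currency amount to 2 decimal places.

CFR: the seller pays costs through ocean freight to the destination port, but not insurance.
Seller's account: goods 15404.40 + inland to port 1222.57 + export clearance 410.21 + origin terminal 937.72 + freight 5022.66 = 22997.56
Buyer's account: destination terminal 1092.83 + duty 6564.87 = 7657.70

Seller's account: SGD 22997.56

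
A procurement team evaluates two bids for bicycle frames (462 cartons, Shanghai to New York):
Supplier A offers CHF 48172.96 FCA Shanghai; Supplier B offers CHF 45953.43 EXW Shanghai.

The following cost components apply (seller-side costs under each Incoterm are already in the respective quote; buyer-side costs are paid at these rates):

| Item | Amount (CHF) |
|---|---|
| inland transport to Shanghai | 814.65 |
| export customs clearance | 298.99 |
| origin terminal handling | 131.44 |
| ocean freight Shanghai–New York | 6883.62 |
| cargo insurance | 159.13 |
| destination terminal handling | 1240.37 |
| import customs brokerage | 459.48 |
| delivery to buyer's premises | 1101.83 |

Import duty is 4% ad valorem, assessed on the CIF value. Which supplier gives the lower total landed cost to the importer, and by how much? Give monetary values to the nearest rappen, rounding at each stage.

Supplier B is cheaper by CHF 1150.13

Supplier A (FCA):
CIF value = FCA price + origin terminal + freight + insurance = 48172.96 + 131.44 + 6883.62 + 159.13 = 55347.15
Import duty = 55347.15 × 4% = 2213.89
Buyer bears (A): 131.44 + 6883.62 + 159.13 + 1240.37 + 459.48 + 1101.83 = 9975.87
Landed cost (A) = invoice 48172.96 + 9975.87 + duty 2213.89 = 60362.72
Supplier B (EXW):
CIF value = EXW price + inland to port + export clearance + origin terminal + freight + insurance = 45953.43 + 814.65 + 298.99 + 131.44 + 6883.62 + 159.13 = 54241.26
Import duty = 54241.26 × 4% = 2169.65
Buyer bears (B): 814.65 + 298.99 + 131.44 + 6883.62 + 159.13 + 1240.37 + 459.48 + 1101.83 = 11089.51
Landed cost (B) = invoice 45953.43 + 11089.51 + duty 2169.65 = 59212.59
Difference = |60362.72 − 59212.59| = 1150.13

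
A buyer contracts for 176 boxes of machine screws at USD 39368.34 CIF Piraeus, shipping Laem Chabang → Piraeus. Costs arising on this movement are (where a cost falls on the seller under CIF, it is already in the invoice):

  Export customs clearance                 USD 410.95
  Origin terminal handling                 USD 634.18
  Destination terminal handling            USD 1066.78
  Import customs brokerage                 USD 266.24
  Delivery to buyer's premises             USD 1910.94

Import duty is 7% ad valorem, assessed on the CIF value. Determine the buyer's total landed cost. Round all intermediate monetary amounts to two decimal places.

CIF: the seller pays costs through ocean freight and marine insurance to the destination port.
Already in the invoice (seller's account under CIF): export clearance, origin terminal — exclude.
The CIF price already equals the CIF value: 39368.34
Import duty = 39368.34 × 7% = 2755.78
Buyer bears: destination terminal 1066.78 + brokerage 266.24 + delivery 1910.94 + duty 2755.78 = 5999.74
Landed cost = invoice 39368.34 + 5999.74 = 45368.08

Total landed cost: USD 45368.08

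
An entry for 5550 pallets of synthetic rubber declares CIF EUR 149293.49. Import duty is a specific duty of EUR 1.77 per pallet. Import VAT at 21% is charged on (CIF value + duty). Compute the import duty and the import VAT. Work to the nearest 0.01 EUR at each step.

Import duty = 5550 × 1.77 = 9823.50
VAT base = CIF + duty = 149293.49 + 9823.50 = 159116.99
Import VAT = 159116.99 × 21% = 33414.57

Import duty: EUR 9823.50; import VAT: EUR 33414.57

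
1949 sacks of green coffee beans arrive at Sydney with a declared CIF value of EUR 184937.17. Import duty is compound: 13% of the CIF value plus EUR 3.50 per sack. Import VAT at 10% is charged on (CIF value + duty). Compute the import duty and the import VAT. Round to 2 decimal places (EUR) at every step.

Import duty: EUR 30863.33; import VAT: EUR 21580.05

Ad valorem component: 184937.17 × 13% = 24041.83
Specific component: 1949 × 3.50 = 6821.50
Import duty = 24041.83 + 6821.50 = 30863.33
VAT base = CIF + duty = 184937.17 + 30863.33 = 215800.50
Import VAT = 215800.50 × 10% = 21580.05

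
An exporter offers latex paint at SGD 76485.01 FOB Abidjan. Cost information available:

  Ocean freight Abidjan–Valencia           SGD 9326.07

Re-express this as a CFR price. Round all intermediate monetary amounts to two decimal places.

From FOB to CFR, the seller additionally bears: freight.
CFR price = 76485.01 + 9326.07 = 85811.08

CFR price: SGD 85811.08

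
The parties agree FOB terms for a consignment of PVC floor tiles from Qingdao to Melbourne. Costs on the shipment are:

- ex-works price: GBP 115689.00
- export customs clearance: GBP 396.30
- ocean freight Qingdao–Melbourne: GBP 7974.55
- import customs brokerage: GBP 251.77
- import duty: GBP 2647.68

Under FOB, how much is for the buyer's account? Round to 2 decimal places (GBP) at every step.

Buyer's account: GBP 10874.00

FOB: the seller bears costs until goods are on board at the origin port; the buyer bears freight, insurance and all costs thereafter.
Seller's account: goods 115689.00 + export clearance 396.30 = 116085.30
Buyer's account: freight 7974.55 + brokerage 251.77 + duty 2647.68 = 10874.00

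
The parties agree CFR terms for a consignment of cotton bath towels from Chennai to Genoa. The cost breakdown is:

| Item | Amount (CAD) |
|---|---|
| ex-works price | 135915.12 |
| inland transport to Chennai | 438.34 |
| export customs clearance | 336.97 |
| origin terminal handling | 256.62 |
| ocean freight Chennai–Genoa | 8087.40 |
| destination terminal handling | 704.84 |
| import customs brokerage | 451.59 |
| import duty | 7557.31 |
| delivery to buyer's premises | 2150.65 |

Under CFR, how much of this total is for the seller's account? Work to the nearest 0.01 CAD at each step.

Seller's account: CAD 145034.45

CFR: the seller pays costs through ocean freight to the destination port, but not insurance.
Seller's account: goods 135915.12 + inland to port 438.34 + export clearance 336.97 + origin terminal 256.62 + freight 8087.40 = 145034.45
Buyer's account: destination terminal 704.84 + brokerage 451.59 + duty 7557.31 + delivery 2150.65 = 10864.39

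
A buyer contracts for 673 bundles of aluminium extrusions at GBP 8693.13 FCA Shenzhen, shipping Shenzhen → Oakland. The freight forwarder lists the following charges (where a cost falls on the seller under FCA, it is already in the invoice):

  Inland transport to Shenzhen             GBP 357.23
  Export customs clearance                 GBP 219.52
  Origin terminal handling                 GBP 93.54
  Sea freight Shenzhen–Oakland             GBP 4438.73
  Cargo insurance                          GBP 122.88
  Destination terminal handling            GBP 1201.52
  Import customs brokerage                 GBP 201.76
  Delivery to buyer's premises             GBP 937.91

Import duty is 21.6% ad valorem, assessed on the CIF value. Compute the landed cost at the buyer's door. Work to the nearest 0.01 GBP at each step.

Total landed cost: GBP 18572.70

FCA: the seller delivers export-cleared goods to the carrier; the buyer bears costs from that point.
Already in the invoice (seller's account under FCA): inland to port, export clearance — exclude.
CIF value = FCA price + origin terminal + freight + insurance = 8693.13 + 93.54 + 4438.73 + 122.88 = 13348.28
Import duty = 13348.28 × 21.6% = 2883.23
Buyer bears: origin terminal 93.54 + freight 4438.73 + insurance 122.88 + destination terminal 1201.52 + brokerage 201.76 + delivery 937.91 + duty 2883.23 = 9879.57
Landed cost = invoice 8693.13 + 9879.57 = 18572.70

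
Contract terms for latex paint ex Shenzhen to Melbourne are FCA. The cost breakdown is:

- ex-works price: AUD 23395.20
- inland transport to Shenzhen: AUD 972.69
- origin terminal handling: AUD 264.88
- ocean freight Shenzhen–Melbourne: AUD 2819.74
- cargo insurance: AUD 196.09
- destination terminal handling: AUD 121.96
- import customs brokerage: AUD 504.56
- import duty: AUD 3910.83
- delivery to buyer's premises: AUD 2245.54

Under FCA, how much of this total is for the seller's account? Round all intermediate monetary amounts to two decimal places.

FCA: the seller delivers export-cleared goods to the carrier; the buyer bears costs from that point.
Seller's account: goods 23395.20 + inland to port 972.69 = 24367.89
Buyer's account: origin terminal 264.88 + freight 2819.74 + insurance 196.09 + destination terminal 121.96 + brokerage 504.56 + duty 3910.83 + delivery 2245.54 = 10063.60

Seller's account: AUD 24367.89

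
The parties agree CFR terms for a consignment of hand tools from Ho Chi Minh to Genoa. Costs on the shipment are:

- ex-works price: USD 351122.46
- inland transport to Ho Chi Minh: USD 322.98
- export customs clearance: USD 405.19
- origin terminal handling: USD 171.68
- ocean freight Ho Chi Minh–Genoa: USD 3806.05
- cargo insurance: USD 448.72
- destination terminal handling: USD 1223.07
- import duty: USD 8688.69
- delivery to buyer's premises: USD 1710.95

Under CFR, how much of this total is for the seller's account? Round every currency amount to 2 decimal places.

CFR: the seller pays costs through ocean freight to the destination port, but not insurance.
Seller's account: goods 351122.46 + inland to port 322.98 + export clearance 405.19 + origin terminal 171.68 + freight 3806.05 = 355828.36
Buyer's account: insurance 448.72 + destination terminal 1223.07 + duty 8688.69 + delivery 1710.95 = 12071.43

Seller's account: USD 355828.36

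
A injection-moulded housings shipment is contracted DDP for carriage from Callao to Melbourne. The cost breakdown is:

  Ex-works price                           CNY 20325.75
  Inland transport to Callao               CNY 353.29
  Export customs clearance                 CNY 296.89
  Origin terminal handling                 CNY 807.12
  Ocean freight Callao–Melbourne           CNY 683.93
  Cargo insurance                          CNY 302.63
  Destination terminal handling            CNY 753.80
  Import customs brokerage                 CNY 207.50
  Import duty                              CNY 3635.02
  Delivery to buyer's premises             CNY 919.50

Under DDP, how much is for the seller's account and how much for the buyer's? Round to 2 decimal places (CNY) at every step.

Seller: CNY 28285.43; buyer: CNY 0.00

DDP: the seller bears all costs including import duty.
Seller's account: goods 20325.75 + inland to port 353.29 + export clearance 296.89 + origin terminal 807.12 + freight 683.93 + insurance 302.63 + destination terminal 753.80 + brokerage 207.50 + duty 3635.02 + delivery 919.50 = 28285.43
Buyer's account: 0.00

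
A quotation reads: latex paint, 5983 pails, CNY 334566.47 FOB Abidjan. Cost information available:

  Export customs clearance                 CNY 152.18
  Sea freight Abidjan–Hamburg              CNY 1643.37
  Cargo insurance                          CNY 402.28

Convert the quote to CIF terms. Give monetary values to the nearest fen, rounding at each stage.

CIF price: CNY 336612.12

Not relevant to the conversion: export clearance — on the seller under both FOB and CIF; already in the FOB price and stays in the CIF price.
From FOB to CIF, the seller additionally bears: freight, insurance.
CIF price = 334566.47 + 1643.37 + 402.28 = 336612.12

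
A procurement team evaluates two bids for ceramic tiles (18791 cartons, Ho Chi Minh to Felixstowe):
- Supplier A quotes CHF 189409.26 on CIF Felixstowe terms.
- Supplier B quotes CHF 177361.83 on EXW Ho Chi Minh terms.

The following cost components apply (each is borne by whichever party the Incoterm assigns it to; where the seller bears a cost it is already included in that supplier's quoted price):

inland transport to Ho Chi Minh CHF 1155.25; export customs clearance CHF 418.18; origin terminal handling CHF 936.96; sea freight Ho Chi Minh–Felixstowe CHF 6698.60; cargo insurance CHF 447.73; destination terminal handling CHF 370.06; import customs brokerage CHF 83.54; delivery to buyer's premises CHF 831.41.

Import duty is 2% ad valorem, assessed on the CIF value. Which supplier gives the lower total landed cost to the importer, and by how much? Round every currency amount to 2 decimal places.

Supplier B is cheaper by CHF 2438.53

Supplier A (CIF):
The CIF price already equals the CIF value: 189409.26
Import duty = 189409.26 × 2% = 3788.19
Buyer bears (A): 370.06 + 83.54 + 831.41 = 1285.01
Landed cost (A) = invoice 189409.26 + 1285.01 + duty 3788.19 = 194482.46
Supplier B (EXW):
CIF value = EXW price + inland to port + export clearance + origin terminal + freight + insurance = 177361.83 + 1155.25 + 418.18 + 936.96 + 6698.60 + 447.73 = 187018.55
Import duty = 187018.55 × 2% = 3740.37
Buyer bears (B): 1155.25 + 418.18 + 936.96 + 6698.60 + 447.73 + 370.06 + 83.54 + 831.41 = 10941.73
Landed cost (B) = invoice 177361.83 + 10941.73 + duty 3740.37 = 192043.93
Difference = |194482.46 − 192043.93| = 2438.53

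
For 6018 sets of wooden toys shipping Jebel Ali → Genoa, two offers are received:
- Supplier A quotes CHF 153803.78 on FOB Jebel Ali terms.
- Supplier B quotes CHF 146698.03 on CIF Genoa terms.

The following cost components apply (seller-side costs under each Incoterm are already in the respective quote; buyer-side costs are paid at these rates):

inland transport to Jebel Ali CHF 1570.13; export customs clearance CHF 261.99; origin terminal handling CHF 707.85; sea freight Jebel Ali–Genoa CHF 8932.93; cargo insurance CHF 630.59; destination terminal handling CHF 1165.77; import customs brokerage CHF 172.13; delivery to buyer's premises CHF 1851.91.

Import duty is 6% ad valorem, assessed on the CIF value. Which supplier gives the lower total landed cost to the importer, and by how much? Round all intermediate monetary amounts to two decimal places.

Supplier B is cheaper by CHF 17669.43

Supplier A (FOB):
CIF value = FOB price + freight + insurance = 153803.78 + 8932.93 + 630.59 = 163367.30
Import duty = 163367.30 × 6% = 9802.04
Buyer bears (A): 8932.93 + 630.59 + 1165.77 + 172.13 + 1851.91 = 12753.33
Landed cost (A) = invoice 153803.78 + 12753.33 + duty 9802.04 = 176359.15
Supplier B (CIF):
The CIF price already equals the CIF value: 146698.03
Import duty = 146698.03 × 6% = 8801.88
Buyer bears (B): 1165.77 + 172.13 + 1851.91 = 3189.81
Landed cost (B) = invoice 146698.03 + 3189.81 + duty 8801.88 = 158689.72
Difference = |176359.15 − 158689.72| = 17669.43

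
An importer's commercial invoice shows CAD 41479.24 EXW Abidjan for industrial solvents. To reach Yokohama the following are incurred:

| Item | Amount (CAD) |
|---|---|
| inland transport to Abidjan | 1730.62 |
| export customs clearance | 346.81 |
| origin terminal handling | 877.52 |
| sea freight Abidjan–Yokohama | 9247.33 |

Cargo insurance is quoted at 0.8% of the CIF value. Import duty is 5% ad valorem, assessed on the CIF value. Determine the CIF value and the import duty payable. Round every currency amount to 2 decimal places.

Let C be the CIF value. C = EXW price + pre-shipment costs + freight + 0.8% × C
C − 0.8% × C = 41479.24 + 1730.62 + 346.81 + 877.52 + 9247.33
0.992 × C = 53681.52
C = 53681.52 / 0.992 = 54114.44
Insurance premium = 0.8% × 54114.44 = 432.92
Import duty = 54114.44 × 5% = 2705.72

CIF value: CAD 54114.44; import duty: CAD 2705.72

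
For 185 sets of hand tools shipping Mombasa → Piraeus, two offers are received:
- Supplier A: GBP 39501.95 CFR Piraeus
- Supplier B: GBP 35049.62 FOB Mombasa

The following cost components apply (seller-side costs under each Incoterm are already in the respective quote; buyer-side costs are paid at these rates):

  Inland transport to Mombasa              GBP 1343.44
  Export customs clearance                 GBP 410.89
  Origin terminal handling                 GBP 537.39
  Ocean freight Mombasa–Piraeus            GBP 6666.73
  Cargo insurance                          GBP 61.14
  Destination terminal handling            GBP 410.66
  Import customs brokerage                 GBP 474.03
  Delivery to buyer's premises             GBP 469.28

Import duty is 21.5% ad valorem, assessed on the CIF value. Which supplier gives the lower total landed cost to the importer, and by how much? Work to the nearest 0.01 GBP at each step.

Supplier A is cheaper by GBP 2690.50

Supplier A (CFR):
CIF value = CFR price + insurance = 39501.95 + 61.14 = 39563.09
Import duty = 39563.09 × 21.5% = 8506.06
Buyer bears (A): 61.14 + 410.66 + 474.03 + 469.28 = 1415.11
Landed cost (A) = invoice 39501.95 + 1415.11 + duty 8506.06 = 49423.12
Supplier B (FOB):
CIF value = FOB price + freight + insurance = 35049.62 + 6666.73 + 61.14 = 41777.49
Import duty = 41777.49 × 21.5% = 8982.16
Buyer bears (B): 6666.73 + 61.14 + 410.66 + 474.03 + 469.28 = 8081.84
Landed cost (B) = invoice 35049.62 + 8081.84 + duty 8982.16 = 52113.62
Difference = |49423.12 − 52113.62| = 2690.50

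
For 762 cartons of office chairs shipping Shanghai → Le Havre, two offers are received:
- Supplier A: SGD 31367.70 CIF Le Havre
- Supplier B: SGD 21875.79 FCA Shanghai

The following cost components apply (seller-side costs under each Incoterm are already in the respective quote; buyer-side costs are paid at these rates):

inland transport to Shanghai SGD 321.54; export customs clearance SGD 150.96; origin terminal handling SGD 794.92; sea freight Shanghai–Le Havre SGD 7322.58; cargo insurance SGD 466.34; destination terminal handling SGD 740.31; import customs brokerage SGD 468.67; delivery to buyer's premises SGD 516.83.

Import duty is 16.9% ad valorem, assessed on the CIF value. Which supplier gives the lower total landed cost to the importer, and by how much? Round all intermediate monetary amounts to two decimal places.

Supplier B is cheaper by SGD 1061.53

Supplier A (CIF):
The CIF price already equals the CIF value: 31367.70
Import duty = 31367.70 × 16.9% = 5301.14
Buyer bears (A): 740.31 + 468.67 + 516.83 = 1725.81
Landed cost (A) = invoice 31367.70 + 1725.81 + duty 5301.14 = 38394.65
Supplier B (FCA):
CIF value = FCA price + origin terminal + freight + insurance = 21875.79 + 794.92 + 7322.58 + 466.34 = 30459.63
Import duty = 30459.63 × 16.9% = 5147.68
Buyer bears (B): 794.92 + 7322.58 + 466.34 + 740.31 + 468.67 + 516.83 = 10309.65
Landed cost (B) = invoice 21875.79 + 10309.65 + duty 5147.68 = 37333.12
Difference = |38394.65 − 37333.12| = 1061.53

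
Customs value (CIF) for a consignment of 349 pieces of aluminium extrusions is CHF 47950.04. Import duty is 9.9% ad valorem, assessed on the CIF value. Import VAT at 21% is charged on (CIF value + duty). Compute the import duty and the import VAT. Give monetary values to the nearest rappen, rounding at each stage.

Import duty = 47950.04 × 9.9% = 4747.05
VAT base = CIF + duty = 47950.04 + 4747.05 = 52697.09
Import VAT = 52697.09 × 21% = 11066.39

Import duty: CHF 4747.05; import VAT: CHF 11066.39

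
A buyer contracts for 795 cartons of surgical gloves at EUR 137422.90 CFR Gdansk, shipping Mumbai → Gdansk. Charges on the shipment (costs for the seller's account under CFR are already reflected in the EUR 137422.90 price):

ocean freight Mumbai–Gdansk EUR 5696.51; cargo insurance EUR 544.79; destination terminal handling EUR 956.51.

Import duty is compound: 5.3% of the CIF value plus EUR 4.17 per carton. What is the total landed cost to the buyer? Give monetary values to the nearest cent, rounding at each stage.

CFR: the seller pays costs through ocean freight to the destination port, but not insurance.
Already in the invoice (seller's account under CFR): freight — exclude.
CIF value = CFR price + insurance = 137422.90 + 544.79 = 137967.69
Ad valorem component: 137967.69 × 5.3% = 7312.29
Specific component: 795 × 4.17 = 3315.15
Import duty = 7312.29 + 3315.15 = 10627.44
Buyer bears: insurance 544.79 + destination terminal 956.51 + duty 10627.44 = 12128.74
Landed cost = invoice 137422.90 + 12128.74 = 149551.64

Total landed cost: EUR 149551.64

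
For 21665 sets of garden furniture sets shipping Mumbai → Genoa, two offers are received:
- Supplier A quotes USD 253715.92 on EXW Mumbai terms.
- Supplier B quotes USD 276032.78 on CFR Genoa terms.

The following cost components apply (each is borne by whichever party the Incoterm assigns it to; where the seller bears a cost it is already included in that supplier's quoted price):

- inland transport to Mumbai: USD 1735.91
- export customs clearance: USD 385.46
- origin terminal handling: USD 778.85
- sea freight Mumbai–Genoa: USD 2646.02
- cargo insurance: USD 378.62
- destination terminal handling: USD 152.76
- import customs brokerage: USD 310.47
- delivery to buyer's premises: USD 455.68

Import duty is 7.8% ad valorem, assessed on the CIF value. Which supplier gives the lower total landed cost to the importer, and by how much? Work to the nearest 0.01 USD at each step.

Supplier A is cheaper by USD 18078.73

Supplier A (EXW):
CIF value = EXW price + inland to port + export clearance + origin terminal + freight + insurance = 253715.92 + 1735.91 + 385.46 + 778.85 + 2646.02 + 378.62 = 259640.78
Import duty = 259640.78 × 7.8% = 20251.98
Buyer bears (A): 1735.91 + 385.46 + 778.85 + 2646.02 + 378.62 + 152.76 + 310.47 + 455.68 = 6843.77
Landed cost (A) = invoice 253715.92 + 6843.77 + duty 20251.98 = 280811.67
Supplier B (CFR):
CIF value = CFR price + insurance = 276032.78 + 378.62 = 276411.40
Import duty = 276411.40 × 7.8% = 21560.09
Buyer bears (B): 378.62 + 152.76 + 310.47 + 455.68 = 1297.53
Landed cost (B) = invoice 276032.78 + 1297.53 + duty 21560.09 = 298890.40
Difference = |280811.67 − 298890.40| = 18078.73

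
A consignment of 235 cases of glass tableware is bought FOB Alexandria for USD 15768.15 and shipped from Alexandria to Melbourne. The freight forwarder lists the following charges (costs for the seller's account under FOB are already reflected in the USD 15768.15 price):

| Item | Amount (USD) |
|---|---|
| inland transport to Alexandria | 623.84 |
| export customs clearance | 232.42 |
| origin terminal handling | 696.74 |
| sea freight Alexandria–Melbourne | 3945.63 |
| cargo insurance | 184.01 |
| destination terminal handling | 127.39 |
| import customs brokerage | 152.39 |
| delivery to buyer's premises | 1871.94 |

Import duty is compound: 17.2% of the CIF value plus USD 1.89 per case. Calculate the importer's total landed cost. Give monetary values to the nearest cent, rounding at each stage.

FOB: the seller bears costs until goods are on board at the origin port; the buyer bears freight, insurance and all costs thereafter.
Already in the invoice (seller's account under FOB): inland to port, export clearance, origin terminal — exclude.
CIF value = FOB price + freight + insurance = 15768.15 + 3945.63 + 184.01 = 19897.79
Ad valorem component: 19897.79 × 17.2% = 3422.42
Specific component: 235 × 1.89 = 444.15
Import duty = 3422.42 + 444.15 = 3866.57
Buyer bears: freight 3945.63 + insurance 184.01 + destination terminal 127.39 + brokerage 152.39 + delivery 1871.94 + duty 3866.57 = 10147.93
Landed cost = invoice 15768.15 + 10147.93 = 25916.08

Total landed cost: USD 25916.08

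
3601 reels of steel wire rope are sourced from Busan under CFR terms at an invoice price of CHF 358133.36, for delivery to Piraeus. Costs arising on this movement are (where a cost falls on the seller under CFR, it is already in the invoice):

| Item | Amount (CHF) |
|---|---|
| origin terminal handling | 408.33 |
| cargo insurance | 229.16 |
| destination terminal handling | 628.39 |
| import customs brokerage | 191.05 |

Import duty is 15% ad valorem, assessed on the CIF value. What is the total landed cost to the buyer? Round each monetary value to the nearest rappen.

Total landed cost: CHF 412936.34

CFR: the seller pays costs through ocean freight to the destination port, but not insurance.
Already in the invoice (seller's account under CFR): origin terminal — exclude.
CIF value = CFR price + insurance = 358133.36 + 229.16 = 358362.52
Import duty = 358362.52 × 15% = 53754.38
Buyer bears: insurance 229.16 + destination terminal 628.39 + brokerage 191.05 + duty 53754.38 = 54802.98
Landed cost = invoice 358133.36 + 54802.98 = 412936.34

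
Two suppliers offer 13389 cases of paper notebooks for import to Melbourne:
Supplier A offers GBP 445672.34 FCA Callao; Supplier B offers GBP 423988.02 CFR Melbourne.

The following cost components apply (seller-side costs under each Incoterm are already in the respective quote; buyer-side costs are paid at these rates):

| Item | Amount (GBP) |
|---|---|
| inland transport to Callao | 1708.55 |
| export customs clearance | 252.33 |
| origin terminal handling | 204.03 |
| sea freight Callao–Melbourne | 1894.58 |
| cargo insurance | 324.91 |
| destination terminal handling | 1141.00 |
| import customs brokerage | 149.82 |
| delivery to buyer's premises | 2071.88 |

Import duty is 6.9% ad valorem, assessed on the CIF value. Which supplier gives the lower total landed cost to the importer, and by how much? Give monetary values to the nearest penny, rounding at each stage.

Supplier A (FCA):
CIF value = FCA price + origin terminal + freight + insurance = 445672.34 + 204.03 + 1894.58 + 324.91 = 448095.86
Import duty = 448095.86 × 6.9% = 30918.61
Buyer bears (A): 204.03 + 1894.58 + 324.91 + 1141.00 + 149.82 + 2071.88 = 5786.22
Landed cost (A) = invoice 445672.34 + 5786.22 + duty 30918.61 = 482377.17
Supplier B (CFR):
CIF value = CFR price + insurance = 423988.02 + 324.91 = 424312.93
Import duty = 424312.93 × 6.9% = 29277.59
Buyer bears (B): 324.91 + 1141.00 + 149.82 + 2071.88 = 3687.61
Landed cost (B) = invoice 423988.02 + 3687.61 + duty 29277.59 = 456953.22
Difference = |482377.17 − 456953.22| = 25423.95

Supplier B is cheaper by GBP 25423.95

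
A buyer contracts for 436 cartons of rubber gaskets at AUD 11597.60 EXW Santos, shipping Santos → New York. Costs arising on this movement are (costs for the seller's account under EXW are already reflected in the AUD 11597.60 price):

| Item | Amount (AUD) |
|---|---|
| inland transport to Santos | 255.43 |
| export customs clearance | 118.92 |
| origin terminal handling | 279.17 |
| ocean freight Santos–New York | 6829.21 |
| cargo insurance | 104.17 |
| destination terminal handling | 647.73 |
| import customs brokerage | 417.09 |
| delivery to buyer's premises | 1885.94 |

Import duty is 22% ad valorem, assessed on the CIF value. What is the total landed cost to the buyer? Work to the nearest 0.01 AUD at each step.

Total landed cost: AUD 26355.85

EXW: the seller makes goods available at their premises; the buyer bears all onward costs.
CIF value = EXW price + inland to port + export clearance + origin terminal + freight + insurance = 11597.60 + 255.43 + 118.92 + 279.17 + 6829.21 + 104.17 = 19184.50
Import duty = 19184.50 × 22% = 4220.59
Buyer bears: inland to port 255.43 + export clearance 118.92 + origin terminal 279.17 + freight 6829.21 + insurance 104.17 + destination terminal 647.73 + brokerage 417.09 + delivery 1885.94 + duty 4220.59 = 14758.25
Landed cost = invoice 11597.60 + 14758.25 = 26355.85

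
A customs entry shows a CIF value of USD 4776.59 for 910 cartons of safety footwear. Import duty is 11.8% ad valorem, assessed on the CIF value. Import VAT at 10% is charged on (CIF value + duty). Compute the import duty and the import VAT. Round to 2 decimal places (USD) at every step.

Import duty: USD 563.64; import VAT: USD 534.02

Import duty = 4776.59 × 11.8% = 563.64
VAT base = CIF + duty = 4776.59 + 563.64 = 5340.23
Import VAT = 5340.23 × 10% = 534.02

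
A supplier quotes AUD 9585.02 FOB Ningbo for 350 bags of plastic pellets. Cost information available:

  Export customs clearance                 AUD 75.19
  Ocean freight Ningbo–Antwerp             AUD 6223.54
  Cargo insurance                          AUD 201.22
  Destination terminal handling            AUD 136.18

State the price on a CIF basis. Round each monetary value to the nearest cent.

Not relevant to the conversion: export clearance — on the seller under both FOB and CIF; already in the FOB price and stays in the CIF price. destination terminal — on the buyer under both terms; not part of either seller's price.
From FOB to CIF, the seller additionally bears: freight, insurance.
CIF price = 9585.02 + 6223.54 + 201.22 = 16009.78

CIF price: AUD 16009.78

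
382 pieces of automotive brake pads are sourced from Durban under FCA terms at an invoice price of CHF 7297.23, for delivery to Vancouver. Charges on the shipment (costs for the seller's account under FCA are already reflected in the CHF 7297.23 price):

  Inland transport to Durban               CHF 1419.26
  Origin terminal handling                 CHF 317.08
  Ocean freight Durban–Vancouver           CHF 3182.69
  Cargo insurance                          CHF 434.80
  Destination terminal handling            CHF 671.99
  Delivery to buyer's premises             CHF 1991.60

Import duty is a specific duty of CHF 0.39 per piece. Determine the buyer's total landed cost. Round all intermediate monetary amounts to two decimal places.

Total landed cost: CHF 14044.37

FCA: the seller delivers export-cleared goods to the carrier; the buyer bears costs from that point.
Already in the invoice (seller's account under FCA): inland to port — exclude.
CIF value = FCA price + origin terminal + freight + insurance = 7297.23 + 317.08 + 3182.69 + 434.80 = 11231.80
Import duty = 382 × 0.39 = 148.98
Buyer bears: origin terminal 317.08 + freight 3182.69 + insurance 434.80 + destination terminal 671.99 + delivery 1991.60 + duty 148.98 = 6747.14
Landed cost = invoice 7297.23 + 6747.14 = 14044.37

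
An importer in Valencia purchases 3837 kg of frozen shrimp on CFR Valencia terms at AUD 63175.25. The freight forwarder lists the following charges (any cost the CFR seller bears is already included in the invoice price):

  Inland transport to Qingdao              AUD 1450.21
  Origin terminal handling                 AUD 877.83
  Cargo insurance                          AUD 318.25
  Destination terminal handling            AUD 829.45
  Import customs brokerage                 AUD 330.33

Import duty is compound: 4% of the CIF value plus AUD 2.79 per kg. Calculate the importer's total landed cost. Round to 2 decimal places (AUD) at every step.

Total landed cost: AUD 77898.25

CFR: the seller pays costs through ocean freight to the destination port, but not insurance.
Already in the invoice (seller's account under CFR): inland to port, origin terminal — exclude.
CIF value = CFR price + insurance = 63175.25 + 318.25 = 63493.50
Ad valorem component: 63493.50 × 4% = 2539.74
Specific component: 3837 × 2.79 = 10705.23
Import duty = 2539.74 + 10705.23 = 13244.97
Buyer bears: insurance 318.25 + destination terminal 829.45 + brokerage 330.33 + duty 13244.97 = 14723.00
Landed cost = invoice 63175.25 + 14723.00 = 77898.25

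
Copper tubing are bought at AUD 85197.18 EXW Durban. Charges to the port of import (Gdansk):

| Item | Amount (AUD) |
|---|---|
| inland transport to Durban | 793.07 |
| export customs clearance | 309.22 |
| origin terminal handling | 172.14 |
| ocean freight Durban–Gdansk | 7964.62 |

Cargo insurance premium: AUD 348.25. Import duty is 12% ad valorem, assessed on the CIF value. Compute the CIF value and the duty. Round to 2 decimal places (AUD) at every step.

CIF value: AUD 94784.48; import duty: AUD 11374.14

CIF = EXW price + pre-shipment costs + freight + insurance
CIF = 85197.18 + 793.07 + 309.22 + 172.14 + 7964.62 + 348.25 = 94784.48
Import duty = 94784.48 × 12% = 11374.14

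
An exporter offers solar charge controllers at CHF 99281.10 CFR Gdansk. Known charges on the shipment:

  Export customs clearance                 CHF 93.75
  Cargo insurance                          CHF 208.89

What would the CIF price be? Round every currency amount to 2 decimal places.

CIF price: CHF 99489.99

Not relevant to the conversion: export clearance — on the seller under both CFR and CIF; already in the CFR price and stays in the CIF price.
From CFR to CIF, the seller additionally bears: insurance.
CIF price = 99281.10 + 208.89 = 99489.99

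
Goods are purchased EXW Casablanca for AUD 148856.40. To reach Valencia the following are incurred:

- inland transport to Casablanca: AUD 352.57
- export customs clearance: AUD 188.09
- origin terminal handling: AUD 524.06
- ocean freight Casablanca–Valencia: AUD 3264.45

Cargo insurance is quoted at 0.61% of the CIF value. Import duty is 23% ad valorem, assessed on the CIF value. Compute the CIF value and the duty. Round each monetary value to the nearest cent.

CIF value: AUD 154125.74; import duty: AUD 35448.92

Let C be the CIF value. C = EXW price + pre-shipment costs + freight + 0.61% × C
C − 0.61% × C = 148856.40 + 352.57 + 188.09 + 524.06 + 3264.45
0.9939 × C = 153185.57
C = 153185.57 / 0.9939 = 154125.74
Insurance premium = 0.61% × 154125.74 = 940.17
Import duty = 154125.74 × 23% = 35448.92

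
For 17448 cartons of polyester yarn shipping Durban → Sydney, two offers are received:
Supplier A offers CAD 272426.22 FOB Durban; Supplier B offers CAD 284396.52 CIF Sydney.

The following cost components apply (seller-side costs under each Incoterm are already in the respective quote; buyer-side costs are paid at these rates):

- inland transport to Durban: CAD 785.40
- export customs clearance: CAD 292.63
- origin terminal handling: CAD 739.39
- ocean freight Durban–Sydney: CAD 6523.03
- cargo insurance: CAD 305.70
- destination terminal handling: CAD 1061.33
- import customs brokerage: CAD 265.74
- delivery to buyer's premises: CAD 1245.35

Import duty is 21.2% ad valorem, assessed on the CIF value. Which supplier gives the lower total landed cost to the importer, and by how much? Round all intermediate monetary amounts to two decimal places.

Supplier A is cheaper by CAD 6231.58

Supplier A (FOB):
CIF value = FOB price + freight + insurance = 272426.22 + 6523.03 + 305.70 = 279254.95
Import duty = 279254.95 × 21.2% = 59202.05
Buyer bears (A): 6523.03 + 305.70 + 1061.33 + 265.74 + 1245.35 = 9401.15
Landed cost (A) = invoice 272426.22 + 9401.15 + duty 59202.05 = 341029.42
Supplier B (CIF):
The CIF price already equals the CIF value: 284396.52
Import duty = 284396.52 × 21.2% = 60292.06
Buyer bears (B): 1061.33 + 265.74 + 1245.35 = 2572.42
Landed cost (B) = invoice 284396.52 + 2572.42 + duty 60292.06 = 347261.00
Difference = |341029.42 − 347261.00| = 6231.58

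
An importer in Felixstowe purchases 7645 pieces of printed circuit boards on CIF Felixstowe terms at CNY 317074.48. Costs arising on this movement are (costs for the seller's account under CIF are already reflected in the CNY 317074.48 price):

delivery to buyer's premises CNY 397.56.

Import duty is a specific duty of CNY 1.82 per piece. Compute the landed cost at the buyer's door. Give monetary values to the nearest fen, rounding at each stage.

Total landed cost: CNY 331385.94

CIF: the seller pays costs through ocean freight and marine insurance to the destination port.
The CIF price already equals the CIF value: 317074.48
Import duty = 7645 × 1.82 = 13913.90
Buyer bears: delivery 397.56 + duty 13913.90 = 14311.46
Landed cost = invoice 317074.48 + 14311.46 = 331385.94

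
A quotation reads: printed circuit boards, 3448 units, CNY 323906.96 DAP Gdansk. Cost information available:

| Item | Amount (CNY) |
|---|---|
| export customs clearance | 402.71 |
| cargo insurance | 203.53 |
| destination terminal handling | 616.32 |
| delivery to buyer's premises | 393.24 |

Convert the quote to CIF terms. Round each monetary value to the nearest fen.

CIF price: CNY 322897.40

Not relevant to the conversion: export clearance, insurance — on the seller under both DAP and CIF; already in the DAP price and stays in the CIF price.
From DAP to CIF, the seller no longer bears: destination terminal, delivery.
CIF price = 323906.96 − 616.32 − 393.24 = 322897.40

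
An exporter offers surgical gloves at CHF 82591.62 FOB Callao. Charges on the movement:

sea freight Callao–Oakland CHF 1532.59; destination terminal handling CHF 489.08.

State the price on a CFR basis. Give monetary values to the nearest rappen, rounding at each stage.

CFR price: CHF 84124.21

Not relevant to the conversion: destination terminal — on the buyer under both terms; not part of either seller's price.
From FOB to CFR, the seller additionally bears: freight.
CFR price = 82591.62 + 1532.59 = 84124.21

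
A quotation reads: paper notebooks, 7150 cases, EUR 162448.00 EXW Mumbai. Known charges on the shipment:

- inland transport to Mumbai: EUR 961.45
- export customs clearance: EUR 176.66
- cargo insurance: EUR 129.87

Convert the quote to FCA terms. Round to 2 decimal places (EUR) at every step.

Not relevant to the conversion: insurance — on the buyer under both terms; not part of either seller's price.
From EXW to FCA, the seller additionally bears: inland to port, export clearance.
FCA price = 162448.00 + 961.45 + 176.66 = 163586.11

FCA price: EUR 163586.11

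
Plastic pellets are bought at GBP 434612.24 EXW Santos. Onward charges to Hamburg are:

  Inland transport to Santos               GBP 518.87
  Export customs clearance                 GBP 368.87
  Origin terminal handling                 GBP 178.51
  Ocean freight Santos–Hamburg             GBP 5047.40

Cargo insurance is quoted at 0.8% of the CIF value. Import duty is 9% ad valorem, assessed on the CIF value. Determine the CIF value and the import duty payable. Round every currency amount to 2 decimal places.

CIF value: GBP 444280.13; import duty: GBP 39985.21

Let C be the CIF value. C = EXW price + pre-shipment costs + freight + 0.8% × C
C − 0.8% × C = 434612.24 + 518.87 + 368.87 + 178.51 + 5047.40
0.992 × C = 440725.89
C = 440725.89 / 0.992 = 444280.13
Insurance premium = 0.8% × 444280.13 = 3554.24
Import duty = 444280.13 × 9% = 39985.21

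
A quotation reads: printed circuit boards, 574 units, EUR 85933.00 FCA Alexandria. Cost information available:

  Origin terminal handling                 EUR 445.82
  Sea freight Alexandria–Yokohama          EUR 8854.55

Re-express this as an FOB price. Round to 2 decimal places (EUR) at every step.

FOB price: EUR 86378.82

Not relevant to the conversion: freight — on the buyer under both terms; not part of either seller's price.
From FCA to FOB, the seller additionally bears: origin terminal.
FOB price = 85933.00 + 445.82 = 86378.82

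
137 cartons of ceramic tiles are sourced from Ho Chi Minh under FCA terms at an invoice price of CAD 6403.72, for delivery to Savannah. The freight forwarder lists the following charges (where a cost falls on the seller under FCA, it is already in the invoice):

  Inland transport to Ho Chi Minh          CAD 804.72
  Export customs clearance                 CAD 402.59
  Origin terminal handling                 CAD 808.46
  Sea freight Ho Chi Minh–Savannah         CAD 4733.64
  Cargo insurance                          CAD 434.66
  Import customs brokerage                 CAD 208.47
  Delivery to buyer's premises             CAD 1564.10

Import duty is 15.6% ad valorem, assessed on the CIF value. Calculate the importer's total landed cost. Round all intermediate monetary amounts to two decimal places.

FCA: the seller delivers export-cleared goods to the carrier; the buyer bears costs from that point.
Already in the invoice (seller's account under FCA): inland to port, export clearance — exclude.
CIF value = FCA price + origin terminal + freight + insurance = 6403.72 + 808.46 + 4733.64 + 434.66 = 12380.48
Import duty = 12380.48 × 15.6% = 1931.35
Buyer bears: origin terminal 808.46 + freight 4733.64 + insurance 434.66 + brokerage 208.47 + delivery 1564.10 + duty 1931.35 = 9680.68
Landed cost = invoice 6403.72 + 9680.68 = 16084.40

Total landed cost: CAD 16084.40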